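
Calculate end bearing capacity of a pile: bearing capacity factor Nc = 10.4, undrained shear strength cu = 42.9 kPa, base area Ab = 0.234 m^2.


Result: 104.4 kN

Derivation:
Using Qb = Nc * cu * Ab
Qb = 10.4 * 42.9 * 0.234
Qb = 104.4 kN


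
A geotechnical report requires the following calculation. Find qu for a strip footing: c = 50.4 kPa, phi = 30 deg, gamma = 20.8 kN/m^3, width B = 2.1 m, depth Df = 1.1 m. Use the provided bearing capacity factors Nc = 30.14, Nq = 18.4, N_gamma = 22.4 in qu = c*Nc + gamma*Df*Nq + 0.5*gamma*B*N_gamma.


Result: 2429.26 kPa

Derivation:
Compute qu = c*Nc + gamma*Df*Nq + 0.5*gamma*B*N_gamma
Term 1: 50.4 * 30.14 = 1519.056
Term 2: 20.8 * 1.1 * 18.4 = 420.992
Term 3: 0.5 * 20.8 * 2.1 * 22.4 = 489.216
qu = 1519.056 + 420.992 + 489.216
qu = 2429.26 kPa


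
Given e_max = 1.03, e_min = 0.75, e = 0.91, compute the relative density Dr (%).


Using Dr = (e_max - e) / (e_max - e_min) * 100
e_max - e = 1.03 - 0.91 = 0.12
e_max - e_min = 1.03 - 0.75 = 0.28
Dr = 0.12 / 0.28 * 100
Dr = 42.86 %


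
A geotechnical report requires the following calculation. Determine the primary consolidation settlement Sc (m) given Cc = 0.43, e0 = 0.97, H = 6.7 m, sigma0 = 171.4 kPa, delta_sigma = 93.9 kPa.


Using Sc = Cc * H / (1 + e0) * log10((sigma0 + delta_sigma) / sigma0)
Stress ratio = (171.4 + 93.9) / 171.4 = 1.54784
log10(1.54784) = 0.189726
Cc * H / (1 + e0) = 0.43 * 6.7 / (1 + 0.97) = 1.46244
Sc = 1.46244 * 0.189726
Sc = 0.2775 m


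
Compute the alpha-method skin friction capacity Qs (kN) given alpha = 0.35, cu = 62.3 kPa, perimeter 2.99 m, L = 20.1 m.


Result: 1310.46 kN

Derivation:
Using Qs = alpha * cu * perimeter * L
Qs = 0.35 * 62.3 * 2.99 * 20.1
Qs = 1310.46 kN


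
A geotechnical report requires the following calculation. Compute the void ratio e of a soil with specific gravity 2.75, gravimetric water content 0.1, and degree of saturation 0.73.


Using the relation e = Gs * w / S
e = 2.75 * 0.1 / 0.73
e = 0.3767


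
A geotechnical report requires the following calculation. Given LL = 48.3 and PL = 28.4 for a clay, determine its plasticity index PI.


Result: 19.9

Derivation:
Using PI = LL - PL
PI = 48.3 - 28.4
PI = 19.9


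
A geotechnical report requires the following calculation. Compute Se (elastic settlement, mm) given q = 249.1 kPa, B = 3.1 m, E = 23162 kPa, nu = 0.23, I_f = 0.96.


Result: 30.313 mm

Derivation:
Using Se = q * B * (1 - nu^2) * I_f / E
1 - nu^2 = 1 - 0.23^2 = 0.9471
Se = 249.1 * 3.1 * 0.9471 * 0.96 / 23162
Se = 0.030313 m
Convert to mm: Se = 0.030313 * 1000 = 30.313 mm


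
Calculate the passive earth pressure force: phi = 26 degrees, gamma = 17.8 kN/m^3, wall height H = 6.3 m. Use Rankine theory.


Result: 904.68 kN/m

Derivation:
Compute passive earth pressure coefficient:
Kp = tan^2(45 + phi/2) = tan^2(58.0) = 2.561071
Compute passive force:
Pp = 0.5 * Kp * gamma * H^2
Pp = 0.5 * 2.561071 * 17.8 * 6.3^2
Pp = 904.68 kN/m


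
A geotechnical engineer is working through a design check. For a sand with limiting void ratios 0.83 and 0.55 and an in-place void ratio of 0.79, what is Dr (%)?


Using Dr = (e_max - e) / (e_max - e_min) * 100
e_max - e = 0.83 - 0.79 = 0.04
e_max - e_min = 0.83 - 0.55 = 0.28
Dr = 0.04 / 0.28 * 100
Dr = 14.29 %


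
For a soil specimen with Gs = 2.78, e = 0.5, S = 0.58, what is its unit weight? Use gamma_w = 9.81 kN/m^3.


Result: 20.078 kN/m^3

Derivation:
Using gamma = gamma_w * (Gs + S*e) / (1 + e)
Numerator: Gs + S*e = 2.78 + 0.58*0.5 = 3.07
Denominator: 1 + e = 1 + 0.5 = 1.5
gamma = 9.81 * 3.07 / 1.5
gamma = 20.078 kN/m^3


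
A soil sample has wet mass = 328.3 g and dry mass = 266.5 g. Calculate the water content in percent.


Result: 23.19 %

Derivation:
Using w = (m_wet - m_dry) / m_dry * 100
m_wet - m_dry = 328.3 - 266.5 = 61.8 g
w = 61.8 / 266.5 * 100
w = 23.19 %


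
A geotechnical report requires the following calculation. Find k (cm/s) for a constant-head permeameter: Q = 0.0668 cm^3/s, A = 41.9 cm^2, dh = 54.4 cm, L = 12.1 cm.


Result: 0.000355 cm/s

Derivation:
Compute hydraulic gradient:
i = dh / L = 54.4 / 12.1 = 4.49587
Then apply Darcy's law:
k = Q / (A * i)
k = 0.0668 / (41.9 * 4.49587)
k = 0.0668 / 188.377
k = 0.000355 cm/s


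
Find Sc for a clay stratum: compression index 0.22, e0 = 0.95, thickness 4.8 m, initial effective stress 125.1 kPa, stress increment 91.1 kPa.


Using Sc = Cc * H / (1 + e0) * log10((sigma0 + delta_sigma) / sigma0)
Stress ratio = (125.1 + 91.1) / 125.1 = 1.72822
log10(1.72822) = 0.237598
Cc * H / (1 + e0) = 0.22 * 4.8 / (1 + 0.95) = 0.541538
Sc = 0.541538 * 0.237598
Sc = 0.1287 m


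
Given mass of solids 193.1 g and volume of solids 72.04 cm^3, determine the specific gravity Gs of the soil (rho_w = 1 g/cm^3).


Using Gs = m_s / (V_s * rho_w)
Since rho_w = 1 g/cm^3:
Gs = 193.1 / 72.04
Gs = 2.68


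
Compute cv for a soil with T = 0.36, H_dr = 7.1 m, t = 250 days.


Using cv = T * H_dr^2 / t
H_dr^2 = 7.1^2 = 50.41
cv = 0.36 * 50.41 / 250
cv = 0.07259 m^2/day


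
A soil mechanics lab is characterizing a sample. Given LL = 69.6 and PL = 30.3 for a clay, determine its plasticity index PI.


Result: 39.3

Derivation:
Using PI = LL - PL
PI = 69.6 - 30.3
PI = 39.3


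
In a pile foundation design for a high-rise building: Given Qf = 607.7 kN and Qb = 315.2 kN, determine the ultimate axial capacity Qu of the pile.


Result: 922.9 kN

Derivation:
Using Qu = Qf + Qb
Qu = 607.7 + 315.2
Qu = 922.9 kN


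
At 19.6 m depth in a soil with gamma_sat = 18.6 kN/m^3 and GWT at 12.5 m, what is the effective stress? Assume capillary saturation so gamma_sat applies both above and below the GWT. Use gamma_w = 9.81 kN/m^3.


Result: 294.91 kPa

Derivation:
Total stress = gamma_sat * depth
sigma = 18.6 * 19.6 = 364.56 kPa
Pore water pressure u = gamma_w * (depth - d_wt)
u = 9.81 * (19.6 - 12.5) = 69.651 kPa
Effective stress = sigma - u
sigma' = 364.56 - 69.651 = 294.91 kPa


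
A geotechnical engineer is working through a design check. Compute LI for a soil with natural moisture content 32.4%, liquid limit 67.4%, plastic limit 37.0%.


First compute the plasticity index:
PI = LL - PL = 67.4 - 37.0 = 30.4
Then compute the liquidity index:
LI = (w - PL) / PI
LI = (32.4 - 37.0) / 30.4
LI = -0.151


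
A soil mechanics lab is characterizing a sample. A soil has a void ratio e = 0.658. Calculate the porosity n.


Using the relation n = e / (1 + e)
n = 0.658 / (1 + 0.658)
n = 0.658 / 1.658
n = 0.3969


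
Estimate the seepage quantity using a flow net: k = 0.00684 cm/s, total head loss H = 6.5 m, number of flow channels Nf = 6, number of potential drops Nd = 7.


Convert k to m/s for unit consistency with H:
k = 0.00684 cm/s = 0.00684 / 100 m/s = 6.84e-05 m/s
Using q = k * H * Nf / Nd
Nf / Nd = 6 / 7 = 0.8571
q = 6.84e-05 * 6.5 * 0.8571
q = 0.0003811 m^3/s per m


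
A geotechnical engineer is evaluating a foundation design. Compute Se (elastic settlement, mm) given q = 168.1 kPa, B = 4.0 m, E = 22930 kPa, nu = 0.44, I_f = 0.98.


Using Se = q * B * (1 - nu^2) * I_f / E
1 - nu^2 = 1 - 0.44^2 = 0.8064
Se = 168.1 * 4.0 * 0.8064 * 0.98 / 22930
Se = 0.023174 m
Convert to mm: Se = 0.023174 * 1000 = 23.174 mm


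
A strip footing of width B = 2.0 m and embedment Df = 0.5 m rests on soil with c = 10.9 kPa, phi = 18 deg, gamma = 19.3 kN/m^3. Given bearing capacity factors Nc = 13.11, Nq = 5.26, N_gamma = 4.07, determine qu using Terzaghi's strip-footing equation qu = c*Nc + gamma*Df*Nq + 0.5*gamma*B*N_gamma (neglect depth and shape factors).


Result: 272.21 kPa

Derivation:
Compute qu = c*Nc + gamma*Df*Nq + 0.5*gamma*B*N_gamma
Term 1: 10.9 * 13.11 = 142.899
Term 2: 19.3 * 0.5 * 5.26 = 50.759
Term 3: 0.5 * 19.3 * 2.0 * 4.07 = 78.551
qu = 142.899 + 50.759 + 78.551
qu = 272.21 kPa


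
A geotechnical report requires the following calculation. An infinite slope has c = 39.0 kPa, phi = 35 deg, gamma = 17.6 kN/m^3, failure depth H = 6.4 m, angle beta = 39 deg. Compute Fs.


Using Fs = c / (gamma*H*sin(beta)*cos(beta)) + tan(phi)/tan(beta)
Cohesion contribution = 39.0 / (17.6*6.4*sin(39)*cos(39))
Cohesion contribution = 0.707942
Friction contribution = tan(35)/tan(39) = 0.864684
Fs = 0.707942 + 0.864684
Fs = 1.573


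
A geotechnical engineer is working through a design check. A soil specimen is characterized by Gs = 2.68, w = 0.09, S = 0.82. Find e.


Using the relation e = Gs * w / S
e = 2.68 * 0.09 / 0.82
e = 0.2941


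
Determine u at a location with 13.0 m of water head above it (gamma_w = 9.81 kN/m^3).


Using u = gamma_w * h_w
u = 9.81 * 13.0
u = 127.53 kPa


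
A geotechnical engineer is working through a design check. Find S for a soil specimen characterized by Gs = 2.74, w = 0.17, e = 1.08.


Using S = Gs * w / e
S = 2.74 * 0.17 / 1.08
S = 0.4313


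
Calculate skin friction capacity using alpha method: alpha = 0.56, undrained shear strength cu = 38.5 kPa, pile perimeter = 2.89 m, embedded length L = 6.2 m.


Using Qs = alpha * cu * perimeter * L
Qs = 0.56 * 38.5 * 2.89 * 6.2
Qs = 386.31 kN


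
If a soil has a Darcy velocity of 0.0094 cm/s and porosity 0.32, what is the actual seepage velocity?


Using v_s = v_d / n
v_s = 0.0094 / 0.32
v_s = 0.02938 cm/s


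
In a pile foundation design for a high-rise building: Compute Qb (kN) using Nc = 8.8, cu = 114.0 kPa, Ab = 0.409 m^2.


Result: 410.31 kN

Derivation:
Using Qb = Nc * cu * Ab
Qb = 8.8 * 114.0 * 0.409
Qb = 410.31 kN


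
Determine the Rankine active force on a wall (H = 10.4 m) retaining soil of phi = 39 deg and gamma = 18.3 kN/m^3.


Compute active earth pressure coefficient:
Ka = tan^2(45 - phi/2) = tan^2(25.5) = 0.227506
Compute active force:
Pa = 0.5 * Ka * gamma * H^2
Pa = 0.5 * 0.227506 * 18.3 * 10.4^2
Pa = 225.15 kN/m


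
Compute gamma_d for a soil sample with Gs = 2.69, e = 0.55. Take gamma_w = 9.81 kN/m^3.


Using gamma_d = Gs * gamma_w / (1 + e)
gamma_d = 2.69 * 9.81 / (1 + 0.55)
gamma_d = 2.69 * 9.81 / 1.55
gamma_d = 17.025 kN/m^3


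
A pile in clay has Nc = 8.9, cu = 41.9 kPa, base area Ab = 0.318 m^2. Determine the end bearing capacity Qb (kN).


Result: 118.59 kN

Derivation:
Using Qb = Nc * cu * Ab
Qb = 8.9 * 41.9 * 0.318
Qb = 118.59 kN


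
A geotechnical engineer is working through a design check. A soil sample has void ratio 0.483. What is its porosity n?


Using the relation n = e / (1 + e)
n = 0.483 / (1 + 0.483)
n = 0.483 / 1.483
n = 0.3257


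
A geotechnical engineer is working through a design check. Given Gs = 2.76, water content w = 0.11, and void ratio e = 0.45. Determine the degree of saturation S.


Result: 0.6747

Derivation:
Using S = Gs * w / e
S = 2.76 * 0.11 / 0.45
S = 0.6747


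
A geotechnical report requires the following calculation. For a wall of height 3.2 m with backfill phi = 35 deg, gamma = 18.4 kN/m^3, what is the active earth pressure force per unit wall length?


Compute active earth pressure coefficient:
Ka = tan^2(45 - phi/2) = tan^2(27.5) = 0.27099
Compute active force:
Pa = 0.5 * Ka * gamma * H^2
Pa = 0.5 * 0.27099 * 18.4 * 3.2^2
Pa = 25.53 kN/m


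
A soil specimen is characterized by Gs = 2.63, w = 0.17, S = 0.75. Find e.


Result: 0.5961

Derivation:
Using the relation e = Gs * w / S
e = 2.63 * 0.17 / 0.75
e = 0.5961


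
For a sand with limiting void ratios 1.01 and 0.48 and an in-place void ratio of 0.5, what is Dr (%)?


Using Dr = (e_max - e) / (e_max - e_min) * 100
e_max - e = 1.01 - 0.5 = 0.51
e_max - e_min = 1.01 - 0.48 = 0.53
Dr = 0.51 / 0.53 * 100
Dr = 96.23 %


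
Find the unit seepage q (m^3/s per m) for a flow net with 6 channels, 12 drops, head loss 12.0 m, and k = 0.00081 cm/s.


Convert k to m/s for unit consistency with H:
k = 0.00081 cm/s = 0.00081 / 100 m/s = 8.1e-06 m/s
Using q = k * H * Nf / Nd
Nf / Nd = 6 / 12 = 0.5
q = 8.1e-06 * 12.0 * 0.5
q = 4.86e-05 m^3/s per m


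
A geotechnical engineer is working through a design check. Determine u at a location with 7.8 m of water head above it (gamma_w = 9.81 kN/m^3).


Using u = gamma_w * h_w
u = 9.81 * 7.8
u = 76.52 kPa


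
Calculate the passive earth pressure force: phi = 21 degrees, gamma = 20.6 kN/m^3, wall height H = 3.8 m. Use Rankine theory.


Result: 314.87 kN/m

Derivation:
Compute passive earth pressure coefficient:
Kp = tan^2(45 + phi/2) = tan^2(55.5) = 2.117051
Compute passive force:
Pp = 0.5 * Kp * gamma * H^2
Pp = 0.5 * 2.117051 * 20.6 * 3.8^2
Pp = 314.87 kN/m


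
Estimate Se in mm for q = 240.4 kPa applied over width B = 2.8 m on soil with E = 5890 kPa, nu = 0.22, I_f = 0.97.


Using Se = q * B * (1 - nu^2) * I_f / E
1 - nu^2 = 1 - 0.22^2 = 0.9516
Se = 240.4 * 2.8 * 0.9516 * 0.97 / 5890
Se = 0.105488 m
Convert to mm: Se = 0.105488 * 1000 = 105.488 mm


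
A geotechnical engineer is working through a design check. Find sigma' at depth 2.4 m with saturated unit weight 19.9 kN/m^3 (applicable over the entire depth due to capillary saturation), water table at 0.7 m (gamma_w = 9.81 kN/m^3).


Total stress = gamma_sat * depth
sigma = 19.9 * 2.4 = 47.76 kPa
Pore water pressure u = gamma_w * (depth - d_wt)
u = 9.81 * (2.4 - 0.7) = 16.677 kPa
Effective stress = sigma - u
sigma' = 47.76 - 16.677 = 31.08 kPa


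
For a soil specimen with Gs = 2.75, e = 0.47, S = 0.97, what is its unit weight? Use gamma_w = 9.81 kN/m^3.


Using gamma = gamma_w * (Gs + S*e) / (1 + e)
Numerator: Gs + S*e = 2.75 + 0.97*0.47 = 3.2059
Denominator: 1 + e = 1 + 0.47 = 1.47
gamma = 9.81 * 3.2059 / 1.47
gamma = 21.394 kN/m^3


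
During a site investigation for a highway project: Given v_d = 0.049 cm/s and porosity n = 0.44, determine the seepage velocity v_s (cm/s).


Using v_s = v_d / n
v_s = 0.049 / 0.44
v_s = 0.11136 cm/s


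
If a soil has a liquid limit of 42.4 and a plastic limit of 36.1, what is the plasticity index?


Result: 6.3

Derivation:
Using PI = LL - PL
PI = 42.4 - 36.1
PI = 6.3


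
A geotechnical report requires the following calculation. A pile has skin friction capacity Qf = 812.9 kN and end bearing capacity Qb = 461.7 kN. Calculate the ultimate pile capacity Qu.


Result: 1274.6 kN

Derivation:
Using Qu = Qf + Qb
Qu = 812.9 + 461.7
Qu = 1274.6 kN


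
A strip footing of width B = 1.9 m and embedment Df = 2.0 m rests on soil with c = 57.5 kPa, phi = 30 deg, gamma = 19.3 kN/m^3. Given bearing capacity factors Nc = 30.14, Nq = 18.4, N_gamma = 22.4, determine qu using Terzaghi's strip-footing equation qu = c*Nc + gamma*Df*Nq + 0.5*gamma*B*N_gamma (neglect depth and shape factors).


Compute qu = c*Nc + gamma*Df*Nq + 0.5*gamma*B*N_gamma
Term 1: 57.5 * 30.14 = 1733.05
Term 2: 19.3 * 2.0 * 18.4 = 710.24
Term 3: 0.5 * 19.3 * 1.9 * 22.4 = 410.704
qu = 1733.05 + 710.24 + 410.704
qu = 2853.99 kPa


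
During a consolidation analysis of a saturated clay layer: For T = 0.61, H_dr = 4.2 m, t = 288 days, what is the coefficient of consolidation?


Using cv = T * H_dr^2 / t
H_dr^2 = 4.2^2 = 17.64
cv = 0.61 * 17.64 / 288
cv = 0.03736 m^2/day


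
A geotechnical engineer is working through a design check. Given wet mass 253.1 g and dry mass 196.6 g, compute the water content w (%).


Using w = (m_wet - m_dry) / m_dry * 100
m_wet - m_dry = 253.1 - 196.6 = 56.5 g
w = 56.5 / 196.6 * 100
w = 28.74 %


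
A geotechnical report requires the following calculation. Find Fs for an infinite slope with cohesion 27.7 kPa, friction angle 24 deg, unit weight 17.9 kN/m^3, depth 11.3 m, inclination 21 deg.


Using Fs = c / (gamma*H*sin(beta)*cos(beta)) + tan(phi)/tan(beta)
Cohesion contribution = 27.7 / (17.9*11.3*sin(21)*cos(21))
Cohesion contribution = 0.409324
Friction contribution = tan(24)/tan(21) = 1.15986
Fs = 0.409324 + 1.15986
Fs = 1.569


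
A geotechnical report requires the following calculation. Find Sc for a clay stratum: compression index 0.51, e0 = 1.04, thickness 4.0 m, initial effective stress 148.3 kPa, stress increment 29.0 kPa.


Using Sc = Cc * H / (1 + e0) * log10((sigma0 + delta_sigma) / sigma0)
Stress ratio = (148.3 + 29.0) / 148.3 = 1.19555
log10(1.19555) = 0.0775676
Cc * H / (1 + e0) = 0.51 * 4.0 / (1 + 1.04) = 1
Sc = 1 * 0.0775676
Sc = 0.0776 m


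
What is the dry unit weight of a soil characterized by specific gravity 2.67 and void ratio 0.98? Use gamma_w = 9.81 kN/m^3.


Using gamma_d = Gs * gamma_w / (1 + e)
gamma_d = 2.67 * 9.81 / (1 + 0.98)
gamma_d = 2.67 * 9.81 / 1.98
gamma_d = 13.229 kN/m^3


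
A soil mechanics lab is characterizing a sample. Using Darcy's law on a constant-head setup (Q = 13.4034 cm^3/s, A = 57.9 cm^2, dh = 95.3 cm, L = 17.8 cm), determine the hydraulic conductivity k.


Compute hydraulic gradient:
i = dh / L = 95.3 / 17.8 = 5.35393
Then apply Darcy's law:
k = Q / (A * i)
k = 13.4034 / (57.9 * 5.35393)
k = 13.4034 / 309.993
k = 0.043238 cm/s


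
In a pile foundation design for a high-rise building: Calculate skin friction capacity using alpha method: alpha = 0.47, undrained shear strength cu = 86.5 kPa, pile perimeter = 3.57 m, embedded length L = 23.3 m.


Using Qs = alpha * cu * perimeter * L
Qs = 0.47 * 86.5 * 3.57 * 23.3
Qs = 3381.72 kN


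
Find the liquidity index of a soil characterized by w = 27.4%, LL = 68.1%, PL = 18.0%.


First compute the plasticity index:
PI = LL - PL = 68.1 - 18.0 = 50.1
Then compute the liquidity index:
LI = (w - PL) / PI
LI = (27.4 - 18.0) / 50.1
LI = 0.188


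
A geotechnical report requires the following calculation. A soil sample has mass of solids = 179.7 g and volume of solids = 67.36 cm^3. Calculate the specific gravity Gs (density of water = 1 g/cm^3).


Using Gs = m_s / (V_s * rho_w)
Since rho_w = 1 g/cm^3:
Gs = 179.7 / 67.36
Gs = 2.668


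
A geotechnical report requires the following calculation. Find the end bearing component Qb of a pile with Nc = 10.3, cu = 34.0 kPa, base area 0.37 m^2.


Using Qb = Nc * cu * Ab
Qb = 10.3 * 34.0 * 0.37
Qb = 129.57 kN


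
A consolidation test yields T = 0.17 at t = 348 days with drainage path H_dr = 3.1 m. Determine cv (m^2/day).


Using cv = T * H_dr^2 / t
H_dr^2 = 3.1^2 = 9.61
cv = 0.17 * 9.61 / 348
cv = 0.00469 m^2/day


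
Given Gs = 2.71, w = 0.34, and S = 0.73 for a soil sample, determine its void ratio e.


Using the relation e = Gs * w / S
e = 2.71 * 0.34 / 0.73
e = 1.2622


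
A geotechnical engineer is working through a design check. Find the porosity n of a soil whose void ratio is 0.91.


Using the relation n = e / (1 + e)
n = 0.91 / (1 + 0.91)
n = 0.91 / 1.91
n = 0.4764


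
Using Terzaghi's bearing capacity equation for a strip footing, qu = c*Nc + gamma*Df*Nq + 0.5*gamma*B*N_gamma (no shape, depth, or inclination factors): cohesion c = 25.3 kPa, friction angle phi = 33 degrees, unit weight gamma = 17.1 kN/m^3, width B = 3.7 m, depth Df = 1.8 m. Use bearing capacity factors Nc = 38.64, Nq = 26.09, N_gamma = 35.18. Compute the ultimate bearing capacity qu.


Compute qu = c*Nc + gamma*Df*Nq + 0.5*gamma*B*N_gamma
Term 1: 25.3 * 38.64 = 977.592
Term 2: 17.1 * 1.8 * 26.09 = 803.0502
Term 3: 0.5 * 17.1 * 3.7 * 35.18 = 1112.9193
qu = 977.592 + 803.0502 + 1112.9193
qu = 2893.56 kPa


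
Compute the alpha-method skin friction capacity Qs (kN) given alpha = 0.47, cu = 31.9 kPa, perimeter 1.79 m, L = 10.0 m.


Result: 268.37 kN

Derivation:
Using Qs = alpha * cu * perimeter * L
Qs = 0.47 * 31.9 * 1.79 * 10.0
Qs = 268.37 kN


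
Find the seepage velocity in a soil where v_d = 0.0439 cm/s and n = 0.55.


Result: 0.07982 cm/s

Derivation:
Using v_s = v_d / n
v_s = 0.0439 / 0.55
v_s = 0.07982 cm/s


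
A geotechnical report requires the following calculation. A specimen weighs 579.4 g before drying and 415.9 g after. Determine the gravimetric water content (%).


Result: 39.31 %

Derivation:
Using w = (m_wet - m_dry) / m_dry * 100
m_wet - m_dry = 579.4 - 415.9 = 163.5 g
w = 163.5 / 415.9 * 100
w = 39.31 %


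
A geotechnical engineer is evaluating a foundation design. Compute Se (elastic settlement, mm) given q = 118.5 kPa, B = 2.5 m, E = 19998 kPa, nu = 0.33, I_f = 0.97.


Using Se = q * B * (1 - nu^2) * I_f / E
1 - nu^2 = 1 - 0.33^2 = 0.8911
Se = 118.5 * 2.5 * 0.8911 * 0.97 / 19998
Se = 0.012805 m
Convert to mm: Se = 0.012805 * 1000 = 12.805 mm


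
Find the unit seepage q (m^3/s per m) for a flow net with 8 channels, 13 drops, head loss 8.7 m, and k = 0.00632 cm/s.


Result: 0.0003384 m^3/s per m

Derivation:
Convert k to m/s for unit consistency with H:
k = 0.00632 cm/s = 0.00632 / 100 m/s = 6.32e-05 m/s
Using q = k * H * Nf / Nd
Nf / Nd = 8 / 13 = 0.6154
q = 6.32e-05 * 8.7 * 0.6154
q = 0.0003384 m^3/s per m


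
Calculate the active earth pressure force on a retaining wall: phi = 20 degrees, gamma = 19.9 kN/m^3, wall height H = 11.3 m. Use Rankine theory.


Result: 622.92 kN/m

Derivation:
Compute active earth pressure coefficient:
Ka = tan^2(45 - phi/2) = tan^2(35.0) = 0.490291
Compute active force:
Pa = 0.5 * Ka * gamma * H^2
Pa = 0.5 * 0.490291 * 19.9 * 11.3^2
Pa = 622.92 kN/m


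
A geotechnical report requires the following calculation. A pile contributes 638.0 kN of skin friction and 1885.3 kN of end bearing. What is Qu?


Using Qu = Qf + Qb
Qu = 638.0 + 1885.3
Qu = 2523.3 kN


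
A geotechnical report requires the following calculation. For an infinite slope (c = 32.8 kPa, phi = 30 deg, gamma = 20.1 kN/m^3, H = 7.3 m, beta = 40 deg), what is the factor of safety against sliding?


Using Fs = c / (gamma*H*sin(beta)*cos(beta)) + tan(phi)/tan(beta)
Cohesion contribution = 32.8 / (20.1*7.3*sin(40)*cos(40))
Cohesion contribution = 0.453977
Friction contribution = tan(30)/tan(40) = 0.688059
Fs = 0.453977 + 0.688059
Fs = 1.142


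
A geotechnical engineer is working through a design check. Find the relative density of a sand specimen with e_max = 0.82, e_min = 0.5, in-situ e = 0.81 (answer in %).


Using Dr = (e_max - e) / (e_max - e_min) * 100
e_max - e = 0.82 - 0.81 = 0.01
e_max - e_min = 0.82 - 0.5 = 0.32
Dr = 0.01 / 0.32 * 100
Dr = 3.12 %


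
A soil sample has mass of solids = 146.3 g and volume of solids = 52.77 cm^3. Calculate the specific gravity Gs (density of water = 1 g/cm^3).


Using Gs = m_s / (V_s * rho_w)
Since rho_w = 1 g/cm^3:
Gs = 146.3 / 52.77
Gs = 2.772


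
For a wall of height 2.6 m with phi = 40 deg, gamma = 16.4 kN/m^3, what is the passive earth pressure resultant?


Compute passive earth pressure coefficient:
Kp = tan^2(45 + phi/2) = tan^2(65.0) = 4.59891
Compute passive force:
Pp = 0.5 * Kp * gamma * H^2
Pp = 0.5 * 4.59891 * 16.4 * 2.6^2
Pp = 254.93 kN/m


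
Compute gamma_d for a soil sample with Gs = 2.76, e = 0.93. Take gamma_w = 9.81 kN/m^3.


Using gamma_d = Gs * gamma_w / (1 + e)
gamma_d = 2.76 * 9.81 / (1 + 0.93)
gamma_d = 2.76 * 9.81 / 1.93
gamma_d = 14.029 kN/m^3


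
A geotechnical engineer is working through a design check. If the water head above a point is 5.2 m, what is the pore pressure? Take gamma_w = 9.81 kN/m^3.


Result: 51.01 kPa

Derivation:
Using u = gamma_w * h_w
u = 9.81 * 5.2
u = 51.01 kPa


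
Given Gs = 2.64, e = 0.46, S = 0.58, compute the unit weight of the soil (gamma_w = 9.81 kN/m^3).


Using gamma = gamma_w * (Gs + S*e) / (1 + e)
Numerator: Gs + S*e = 2.64 + 0.58*0.46 = 2.9068
Denominator: 1 + e = 1 + 0.46 = 1.46
gamma = 9.81 * 2.9068 / 1.46
gamma = 19.531 kN/m^3


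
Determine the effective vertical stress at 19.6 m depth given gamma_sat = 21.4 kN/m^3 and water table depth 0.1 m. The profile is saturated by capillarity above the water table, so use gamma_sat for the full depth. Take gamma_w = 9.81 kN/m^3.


Total stress = gamma_sat * depth
sigma = 21.4 * 19.6 = 419.44 kPa
Pore water pressure u = gamma_w * (depth - d_wt)
u = 9.81 * (19.6 - 0.1) = 191.295 kPa
Effective stress = sigma - u
sigma' = 419.44 - 191.295 = 228.15 kPa


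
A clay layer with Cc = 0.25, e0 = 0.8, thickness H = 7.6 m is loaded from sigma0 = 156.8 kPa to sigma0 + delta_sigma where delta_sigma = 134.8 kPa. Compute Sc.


Result: 0.2844 m

Derivation:
Using Sc = Cc * H / (1 + e0) * log10((sigma0 + delta_sigma) / sigma0)
Stress ratio = (156.8 + 134.8) / 156.8 = 1.85969
log10(1.85969) = 0.269441
Cc * H / (1 + e0) = 0.25 * 7.6 / (1 + 0.8) = 1.05556
Sc = 1.05556 * 0.269441
Sc = 0.2844 m


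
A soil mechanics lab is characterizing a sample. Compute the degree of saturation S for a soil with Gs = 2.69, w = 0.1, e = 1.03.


Using S = Gs * w / e
S = 2.69 * 0.1 / 1.03
S = 0.2612


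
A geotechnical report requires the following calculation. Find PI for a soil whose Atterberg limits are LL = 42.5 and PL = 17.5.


Result: 25.0

Derivation:
Using PI = LL - PL
PI = 42.5 - 17.5
PI = 25.0


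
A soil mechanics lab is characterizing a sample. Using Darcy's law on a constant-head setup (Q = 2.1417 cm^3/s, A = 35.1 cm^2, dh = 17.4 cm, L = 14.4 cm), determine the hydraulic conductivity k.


Result: 0.050497 cm/s

Derivation:
Compute hydraulic gradient:
i = dh / L = 17.4 / 14.4 = 1.20833
Then apply Darcy's law:
k = Q / (A * i)
k = 2.1417 / (35.1 * 1.20833)
k = 2.1417 / 42.4125
k = 0.050497 cm/s


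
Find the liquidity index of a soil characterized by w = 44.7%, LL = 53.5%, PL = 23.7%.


First compute the plasticity index:
PI = LL - PL = 53.5 - 23.7 = 29.8
Then compute the liquidity index:
LI = (w - PL) / PI
LI = (44.7 - 23.7) / 29.8
LI = 0.705


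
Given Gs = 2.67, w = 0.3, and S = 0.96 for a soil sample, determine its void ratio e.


Using the relation e = Gs * w / S
e = 2.67 * 0.3 / 0.96
e = 0.8344


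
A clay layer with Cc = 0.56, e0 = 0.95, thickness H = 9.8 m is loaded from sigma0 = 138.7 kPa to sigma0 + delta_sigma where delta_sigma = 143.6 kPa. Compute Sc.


Using Sc = Cc * H / (1 + e0) * log10((sigma0 + delta_sigma) / sigma0)
Stress ratio = (138.7 + 143.6) / 138.7 = 2.03533
log10(2.03533) = 0.308634
Cc * H / (1 + e0) = 0.56 * 9.8 / (1 + 0.95) = 2.81436
Sc = 2.81436 * 0.308634
Sc = 0.8686 m


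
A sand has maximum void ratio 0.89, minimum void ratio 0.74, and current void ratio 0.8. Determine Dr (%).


Using Dr = (e_max - e) / (e_max - e_min) * 100
e_max - e = 0.89 - 0.8 = 0.09
e_max - e_min = 0.89 - 0.74 = 0.15
Dr = 0.09 / 0.15 * 100
Dr = 60.0 %


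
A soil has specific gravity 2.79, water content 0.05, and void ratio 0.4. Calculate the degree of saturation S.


Result: 0.3488

Derivation:
Using S = Gs * w / e
S = 2.79 * 0.05 / 0.4
S = 0.3488


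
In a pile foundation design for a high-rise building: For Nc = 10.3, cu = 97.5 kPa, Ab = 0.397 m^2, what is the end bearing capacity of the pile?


Result: 398.69 kN

Derivation:
Using Qb = Nc * cu * Ab
Qb = 10.3 * 97.5 * 0.397
Qb = 398.69 kN


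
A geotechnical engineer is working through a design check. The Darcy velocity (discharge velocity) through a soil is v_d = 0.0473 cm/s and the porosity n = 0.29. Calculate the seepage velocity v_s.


Using v_s = v_d / n
v_s = 0.0473 / 0.29
v_s = 0.1631 cm/s


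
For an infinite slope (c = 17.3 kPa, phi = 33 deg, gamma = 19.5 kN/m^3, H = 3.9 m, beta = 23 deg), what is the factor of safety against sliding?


Using Fs = c / (gamma*H*sin(beta)*cos(beta)) + tan(phi)/tan(beta)
Cohesion contribution = 17.3 / (19.5*3.9*sin(23)*cos(23))
Cohesion contribution = 0.632474
Friction contribution = tan(33)/tan(23) = 1.52991
Fs = 0.632474 + 1.52991
Fs = 2.162


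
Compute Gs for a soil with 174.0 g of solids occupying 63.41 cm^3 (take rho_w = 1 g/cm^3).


Using Gs = m_s / (V_s * rho_w)
Since rho_w = 1 g/cm^3:
Gs = 174.0 / 63.41
Gs = 2.744


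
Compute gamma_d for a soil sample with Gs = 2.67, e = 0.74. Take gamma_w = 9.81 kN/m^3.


Result: 15.053 kN/m^3

Derivation:
Using gamma_d = Gs * gamma_w / (1 + e)
gamma_d = 2.67 * 9.81 / (1 + 0.74)
gamma_d = 2.67 * 9.81 / 1.74
gamma_d = 15.053 kN/m^3


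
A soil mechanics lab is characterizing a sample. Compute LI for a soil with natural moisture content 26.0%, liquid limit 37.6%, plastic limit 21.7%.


First compute the plasticity index:
PI = LL - PL = 37.6 - 21.7 = 15.9
Then compute the liquidity index:
LI = (w - PL) / PI
LI = (26.0 - 21.7) / 15.9
LI = 0.27


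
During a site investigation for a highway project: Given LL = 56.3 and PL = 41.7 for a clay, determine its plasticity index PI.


Using PI = LL - PL
PI = 56.3 - 41.7
PI = 14.6


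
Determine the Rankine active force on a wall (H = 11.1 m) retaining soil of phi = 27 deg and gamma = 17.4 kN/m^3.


Compute active earth pressure coefficient:
Ka = tan^2(45 - phi/2) = tan^2(31.5) = 0.375525
Compute active force:
Pa = 0.5 * Ka * gamma * H^2
Pa = 0.5 * 0.375525 * 17.4 * 11.1^2
Pa = 402.54 kN/m


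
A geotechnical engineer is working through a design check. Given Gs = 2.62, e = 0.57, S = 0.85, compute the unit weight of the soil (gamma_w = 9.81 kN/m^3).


Using gamma = gamma_w * (Gs + S*e) / (1 + e)
Numerator: Gs + S*e = 2.62 + 0.85*0.57 = 3.1045
Denominator: 1 + e = 1 + 0.57 = 1.57
gamma = 9.81 * 3.1045 / 1.57
gamma = 19.398 kN/m^3


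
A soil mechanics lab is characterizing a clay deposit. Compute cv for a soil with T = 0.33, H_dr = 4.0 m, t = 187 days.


Result: 0.02824 m^2/day

Derivation:
Using cv = T * H_dr^2 / t
H_dr^2 = 4.0^2 = 16.0
cv = 0.33 * 16.0 / 187
cv = 0.02824 m^2/day


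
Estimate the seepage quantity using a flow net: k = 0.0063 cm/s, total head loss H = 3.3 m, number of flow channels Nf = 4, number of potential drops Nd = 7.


Result: 0.0001188 m^3/s per m

Derivation:
Convert k to m/s for unit consistency with H:
k = 0.0063 cm/s = 0.0063 / 100 m/s = 6.3e-05 m/s
Using q = k * H * Nf / Nd
Nf / Nd = 4 / 7 = 0.5714
q = 6.3e-05 * 3.3 * 0.5714
q = 0.0001188 m^3/s per m


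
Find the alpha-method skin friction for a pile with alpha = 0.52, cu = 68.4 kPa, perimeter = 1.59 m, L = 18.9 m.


Using Qs = alpha * cu * perimeter * L
Qs = 0.52 * 68.4 * 1.59 * 18.9
Qs = 1068.85 kN


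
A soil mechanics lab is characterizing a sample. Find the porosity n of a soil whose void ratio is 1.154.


Using the relation n = e / (1 + e)
n = 1.154 / (1 + 1.154)
n = 1.154 / 2.154
n = 0.5357


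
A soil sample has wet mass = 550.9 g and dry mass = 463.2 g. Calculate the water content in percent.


Using w = (m_wet - m_dry) / m_dry * 100
m_wet - m_dry = 550.9 - 463.2 = 87.7 g
w = 87.7 / 463.2 * 100
w = 18.93 %


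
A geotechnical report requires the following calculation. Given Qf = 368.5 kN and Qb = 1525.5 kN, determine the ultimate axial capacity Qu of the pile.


Using Qu = Qf + Qb
Qu = 368.5 + 1525.5
Qu = 1894.0 kN


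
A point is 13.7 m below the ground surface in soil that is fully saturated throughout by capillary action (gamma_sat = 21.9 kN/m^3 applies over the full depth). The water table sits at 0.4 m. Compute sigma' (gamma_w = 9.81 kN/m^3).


Total stress = gamma_sat * depth
sigma = 21.9 * 13.7 = 300.03 kPa
Pore water pressure u = gamma_w * (depth - d_wt)
u = 9.81 * (13.7 - 0.4) = 130.473 kPa
Effective stress = sigma - u
sigma' = 300.03 - 130.473 = 169.56 kPa


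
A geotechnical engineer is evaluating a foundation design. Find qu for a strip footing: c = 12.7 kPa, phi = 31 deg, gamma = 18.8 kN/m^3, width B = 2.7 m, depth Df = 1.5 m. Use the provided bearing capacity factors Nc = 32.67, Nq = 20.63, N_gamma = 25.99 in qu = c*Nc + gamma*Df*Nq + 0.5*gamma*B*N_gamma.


Compute qu = c*Nc + gamma*Df*Nq + 0.5*gamma*B*N_gamma
Term 1: 12.7 * 32.67 = 414.909
Term 2: 18.8 * 1.5 * 20.63 = 581.766
Term 3: 0.5 * 18.8 * 2.7 * 25.99 = 659.6262
qu = 414.909 + 581.766 + 659.6262
qu = 1656.3 kPa


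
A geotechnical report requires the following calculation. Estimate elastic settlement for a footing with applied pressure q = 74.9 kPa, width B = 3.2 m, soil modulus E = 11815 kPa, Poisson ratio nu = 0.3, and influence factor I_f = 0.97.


Result: 17.907 mm

Derivation:
Using Se = q * B * (1 - nu^2) * I_f / E
1 - nu^2 = 1 - 0.3^2 = 0.91
Se = 74.9 * 3.2 * 0.91 * 0.97 / 11815
Se = 0.017907 m
Convert to mm: Se = 0.017907 * 1000 = 17.907 mm


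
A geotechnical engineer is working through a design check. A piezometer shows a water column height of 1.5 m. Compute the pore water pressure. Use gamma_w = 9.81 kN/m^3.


Using u = gamma_w * h_w
u = 9.81 * 1.5
u = 14.71 kPa


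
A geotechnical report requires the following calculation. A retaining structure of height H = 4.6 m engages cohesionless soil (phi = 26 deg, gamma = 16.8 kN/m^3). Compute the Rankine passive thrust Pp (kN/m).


Result: 455.21 kN/m

Derivation:
Compute passive earth pressure coefficient:
Kp = tan^2(45 + phi/2) = tan^2(58.0) = 2.561071
Compute passive force:
Pp = 0.5 * Kp * gamma * H^2
Pp = 0.5 * 2.561071 * 16.8 * 4.6^2
Pp = 455.21 kN/m


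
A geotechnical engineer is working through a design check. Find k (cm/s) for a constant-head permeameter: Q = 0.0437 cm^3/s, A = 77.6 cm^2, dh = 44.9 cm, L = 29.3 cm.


Result: 0.000367 cm/s

Derivation:
Compute hydraulic gradient:
i = dh / L = 44.9 / 29.3 = 1.53242
Then apply Darcy's law:
k = Q / (A * i)
k = 0.0437 / (77.6 * 1.53242)
k = 0.0437 / 118.916
k = 0.000367 cm/s


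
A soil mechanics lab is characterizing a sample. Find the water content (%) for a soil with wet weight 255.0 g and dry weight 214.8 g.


Using w = (m_wet - m_dry) / m_dry * 100
m_wet - m_dry = 255.0 - 214.8 = 40.2 g
w = 40.2 / 214.8 * 100
w = 18.72 %


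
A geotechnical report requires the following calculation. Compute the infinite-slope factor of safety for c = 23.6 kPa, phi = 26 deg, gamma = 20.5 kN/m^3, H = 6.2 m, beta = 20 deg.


Result: 1.918

Derivation:
Using Fs = c / (gamma*H*sin(beta)*cos(beta)) + tan(phi)/tan(beta)
Cohesion contribution = 23.6 / (20.5*6.2*sin(20)*cos(20))
Cohesion contribution = 0.577735
Friction contribution = tan(26)/tan(20) = 1.34003
Fs = 0.577735 + 1.34003
Fs = 1.918


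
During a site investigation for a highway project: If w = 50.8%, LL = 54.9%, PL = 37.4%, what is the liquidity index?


First compute the plasticity index:
PI = LL - PL = 54.9 - 37.4 = 17.5
Then compute the liquidity index:
LI = (w - PL) / PI
LI = (50.8 - 37.4) / 17.5
LI = 0.766


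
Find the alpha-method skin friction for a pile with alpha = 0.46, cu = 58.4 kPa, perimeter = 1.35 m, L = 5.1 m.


Using Qs = alpha * cu * perimeter * L
Qs = 0.46 * 58.4 * 1.35 * 5.1
Qs = 184.96 kN


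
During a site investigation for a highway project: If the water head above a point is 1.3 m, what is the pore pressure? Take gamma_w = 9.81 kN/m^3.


Result: 12.75 kPa

Derivation:
Using u = gamma_w * h_w
u = 9.81 * 1.3
u = 12.75 kPa


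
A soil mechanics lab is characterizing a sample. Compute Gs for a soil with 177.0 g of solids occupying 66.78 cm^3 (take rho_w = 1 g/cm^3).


Result: 2.65

Derivation:
Using Gs = m_s / (V_s * rho_w)
Since rho_w = 1 g/cm^3:
Gs = 177.0 / 66.78
Gs = 2.65


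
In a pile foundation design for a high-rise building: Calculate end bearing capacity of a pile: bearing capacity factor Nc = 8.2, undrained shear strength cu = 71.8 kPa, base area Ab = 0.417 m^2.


Using Qb = Nc * cu * Ab
Qb = 8.2 * 71.8 * 0.417
Qb = 245.51 kN


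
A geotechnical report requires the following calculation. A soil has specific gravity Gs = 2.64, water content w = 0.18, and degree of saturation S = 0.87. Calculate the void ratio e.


Result: 0.5462

Derivation:
Using the relation e = Gs * w / S
e = 2.64 * 0.18 / 0.87
e = 0.5462


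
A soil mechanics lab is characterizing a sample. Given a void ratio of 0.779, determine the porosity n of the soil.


Using the relation n = e / (1 + e)
n = 0.779 / (1 + 0.779)
n = 0.779 / 1.779
n = 0.4379


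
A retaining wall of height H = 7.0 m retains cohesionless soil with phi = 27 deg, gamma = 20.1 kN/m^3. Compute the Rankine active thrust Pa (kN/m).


Result: 184.93 kN/m

Derivation:
Compute active earth pressure coefficient:
Ka = tan^2(45 - phi/2) = tan^2(31.5) = 0.375525
Compute active force:
Pa = 0.5 * Ka * gamma * H^2
Pa = 0.5 * 0.375525 * 20.1 * 7.0^2
Pa = 184.93 kN/m


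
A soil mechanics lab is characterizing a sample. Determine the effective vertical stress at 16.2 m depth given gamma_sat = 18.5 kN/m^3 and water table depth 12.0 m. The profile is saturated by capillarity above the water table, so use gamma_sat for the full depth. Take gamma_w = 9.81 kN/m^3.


Total stress = gamma_sat * depth
sigma = 18.5 * 16.2 = 299.7 kPa
Pore water pressure u = gamma_w * (depth - d_wt)
u = 9.81 * (16.2 - 12.0) = 41.202 kPa
Effective stress = sigma - u
sigma' = 299.7 - 41.202 = 258.5 kPa


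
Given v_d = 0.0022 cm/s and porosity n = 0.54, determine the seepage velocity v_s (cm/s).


Using v_s = v_d / n
v_s = 0.0022 / 0.54
v_s = 0.00407 cm/s


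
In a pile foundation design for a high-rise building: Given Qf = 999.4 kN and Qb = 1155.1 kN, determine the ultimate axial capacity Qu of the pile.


Result: 2154.5 kN

Derivation:
Using Qu = Qf + Qb
Qu = 999.4 + 1155.1
Qu = 2154.5 kN


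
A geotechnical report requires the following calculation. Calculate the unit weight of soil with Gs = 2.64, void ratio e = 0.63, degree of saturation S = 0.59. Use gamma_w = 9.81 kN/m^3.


Result: 18.126 kN/m^3

Derivation:
Using gamma = gamma_w * (Gs + S*e) / (1 + e)
Numerator: Gs + S*e = 2.64 + 0.59*0.63 = 3.0117
Denominator: 1 + e = 1 + 0.63 = 1.63
gamma = 9.81 * 3.0117 / 1.63
gamma = 18.126 kN/m^3


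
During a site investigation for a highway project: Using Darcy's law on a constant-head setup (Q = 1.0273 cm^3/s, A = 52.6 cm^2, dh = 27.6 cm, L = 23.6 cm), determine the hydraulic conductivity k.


Compute hydraulic gradient:
i = dh / L = 27.6 / 23.6 = 1.16949
Then apply Darcy's law:
k = Q / (A * i)
k = 1.0273 / (52.6 * 1.16949)
k = 1.0273 / 61.5153
k = 0.0167 cm/s


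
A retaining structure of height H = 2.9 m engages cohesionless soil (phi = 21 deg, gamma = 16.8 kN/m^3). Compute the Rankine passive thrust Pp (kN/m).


Compute passive earth pressure coefficient:
Kp = tan^2(45 + phi/2) = tan^2(55.5) = 2.117051
Compute passive force:
Pp = 0.5 * Kp * gamma * H^2
Pp = 0.5 * 2.117051 * 16.8 * 2.9^2
Pp = 149.56 kN/m


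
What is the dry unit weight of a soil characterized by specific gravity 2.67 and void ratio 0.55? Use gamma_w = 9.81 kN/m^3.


Using gamma_d = Gs * gamma_w / (1 + e)
gamma_d = 2.67 * 9.81 / (1 + 0.55)
gamma_d = 2.67 * 9.81 / 1.55
gamma_d = 16.899 kN/m^3


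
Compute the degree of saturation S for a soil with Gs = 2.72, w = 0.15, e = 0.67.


Using S = Gs * w / e
S = 2.72 * 0.15 / 0.67
S = 0.609


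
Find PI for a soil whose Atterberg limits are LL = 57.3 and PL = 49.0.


Using PI = LL - PL
PI = 57.3 - 49.0
PI = 8.3


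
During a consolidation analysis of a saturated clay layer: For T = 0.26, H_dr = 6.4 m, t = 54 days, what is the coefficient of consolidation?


Result: 0.19721 m^2/day

Derivation:
Using cv = T * H_dr^2 / t
H_dr^2 = 6.4^2 = 40.96
cv = 0.26 * 40.96 / 54
cv = 0.19721 m^2/day


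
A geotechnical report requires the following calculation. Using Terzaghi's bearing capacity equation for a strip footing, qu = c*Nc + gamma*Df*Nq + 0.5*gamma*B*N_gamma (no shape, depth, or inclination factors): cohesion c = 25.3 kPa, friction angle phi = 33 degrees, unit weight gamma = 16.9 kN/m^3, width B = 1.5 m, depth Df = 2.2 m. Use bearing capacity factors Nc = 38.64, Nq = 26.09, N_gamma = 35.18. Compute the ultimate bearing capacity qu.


Compute qu = c*Nc + gamma*Df*Nq + 0.5*gamma*B*N_gamma
Term 1: 25.3 * 38.64 = 977.592
Term 2: 16.9 * 2.2 * 26.09 = 970.0262
Term 3: 0.5 * 16.9 * 1.5 * 35.18 = 445.9065
qu = 977.592 + 970.0262 + 445.9065
qu = 2393.52 kPa


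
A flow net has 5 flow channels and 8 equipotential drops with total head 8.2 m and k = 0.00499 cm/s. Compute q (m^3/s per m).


Result: 0.0002557 m^3/s per m

Derivation:
Convert k to m/s for unit consistency with H:
k = 0.00499 cm/s = 0.00499 / 100 m/s = 4.99e-05 m/s
Using q = k * H * Nf / Nd
Nf / Nd = 5 / 8 = 0.625
q = 4.99e-05 * 8.2 * 0.625
q = 0.0002557 m^3/s per m


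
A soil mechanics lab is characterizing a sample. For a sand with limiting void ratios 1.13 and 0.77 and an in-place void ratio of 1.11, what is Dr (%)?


Result: 5.56 %

Derivation:
Using Dr = (e_max - e) / (e_max - e_min) * 100
e_max - e = 1.13 - 1.11 = 0.02
e_max - e_min = 1.13 - 0.77 = 0.36
Dr = 0.02 / 0.36 * 100
Dr = 5.56 %
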